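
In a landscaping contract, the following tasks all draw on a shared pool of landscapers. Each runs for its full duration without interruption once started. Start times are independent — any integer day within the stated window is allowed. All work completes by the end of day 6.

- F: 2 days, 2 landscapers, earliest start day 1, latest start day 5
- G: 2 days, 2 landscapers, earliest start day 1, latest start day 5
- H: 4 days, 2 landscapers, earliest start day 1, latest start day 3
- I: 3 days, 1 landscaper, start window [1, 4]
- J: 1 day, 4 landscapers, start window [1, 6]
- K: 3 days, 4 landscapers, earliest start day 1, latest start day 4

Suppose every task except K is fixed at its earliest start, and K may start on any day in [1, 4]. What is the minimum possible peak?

K@1: d1:15  d2:11  d3:7  d4:2  d5:0  d6:0 → peak 15
K@2: d1:11  d2:11  d3:7  d4:6  d5:0  d6:0 → peak 11
K@3: d1:11  d2:7  d3:7  d4:6  d5:4  d6:0 → peak 11
K@4: d1:11  d2:7  d3:3  d4:6  d5:4  d6:4 → peak 11
Best is K@2, peak 11.

11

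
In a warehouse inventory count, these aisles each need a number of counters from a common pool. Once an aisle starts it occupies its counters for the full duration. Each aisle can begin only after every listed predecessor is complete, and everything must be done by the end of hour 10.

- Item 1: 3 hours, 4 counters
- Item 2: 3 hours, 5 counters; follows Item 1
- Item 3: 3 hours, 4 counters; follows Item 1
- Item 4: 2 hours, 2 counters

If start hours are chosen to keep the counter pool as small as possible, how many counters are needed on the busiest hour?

Early-start (Item 1@1, Item 2@4, Item 3@4, Item 4@1) gives peak 9: h1:6  h2:6  h3:4  h4:9  h5:9  h6:9  h7:0  h8:0  h9:0  h10:0.
Shift Item 3→7.
Schedule Item 1@1, Item 2@4, Item 3@7, Item 4@1: h1:6  h2:6  h3:4  h4:5  h5:5  h6:5  h7:4  h8:4  h9:4  h10:0 — peak 6.

6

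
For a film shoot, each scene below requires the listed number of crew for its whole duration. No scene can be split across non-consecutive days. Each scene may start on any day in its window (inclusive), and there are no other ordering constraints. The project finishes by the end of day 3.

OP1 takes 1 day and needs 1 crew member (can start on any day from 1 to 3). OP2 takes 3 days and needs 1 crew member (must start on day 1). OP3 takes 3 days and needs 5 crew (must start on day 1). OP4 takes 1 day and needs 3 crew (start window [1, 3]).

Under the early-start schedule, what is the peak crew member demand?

10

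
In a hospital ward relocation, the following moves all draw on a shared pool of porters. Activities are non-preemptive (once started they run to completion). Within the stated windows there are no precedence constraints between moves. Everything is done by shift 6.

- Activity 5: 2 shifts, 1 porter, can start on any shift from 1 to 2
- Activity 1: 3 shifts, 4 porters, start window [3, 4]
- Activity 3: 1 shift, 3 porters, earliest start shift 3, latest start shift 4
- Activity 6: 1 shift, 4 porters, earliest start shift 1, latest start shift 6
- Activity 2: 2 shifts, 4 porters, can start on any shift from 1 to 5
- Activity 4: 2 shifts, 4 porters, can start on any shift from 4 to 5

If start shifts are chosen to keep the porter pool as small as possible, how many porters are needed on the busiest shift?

8

Early-start (Activity 5@1, Activity 1@3, Activity 3@3, Activity 6@1, Activity 2@1, Activity 4@4) gives peak 9: s1:9  s2:5  s3:7  s4:8  s5:8  s6:0.
Shift Activity 6→4, Activity 4→5.
Schedule Activity 5@1, Activity 1@3, Activity 3@3, Activity 6@4, Activity 2@1, Activity 4@5: s1:5  s2:5  s3:7  s4:8  s5:8  s6:4 — peak 8.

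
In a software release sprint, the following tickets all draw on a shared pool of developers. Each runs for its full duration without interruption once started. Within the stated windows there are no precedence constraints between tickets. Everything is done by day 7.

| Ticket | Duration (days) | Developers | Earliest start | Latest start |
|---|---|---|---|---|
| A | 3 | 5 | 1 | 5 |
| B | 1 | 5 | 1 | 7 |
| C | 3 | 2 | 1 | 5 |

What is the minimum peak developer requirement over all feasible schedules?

5

Early-start (A@1, B@1, C@1) gives peak 12: d1:12  d2:7  d3:7  d4:0  d5:0  d6:0  d7:0.
Shift B→4, C→5.
Schedule A@1, B@4, C@5: d1:5  d2:5  d3:5  d4:5  d5:2  d6:2  d7:2 — peak 5.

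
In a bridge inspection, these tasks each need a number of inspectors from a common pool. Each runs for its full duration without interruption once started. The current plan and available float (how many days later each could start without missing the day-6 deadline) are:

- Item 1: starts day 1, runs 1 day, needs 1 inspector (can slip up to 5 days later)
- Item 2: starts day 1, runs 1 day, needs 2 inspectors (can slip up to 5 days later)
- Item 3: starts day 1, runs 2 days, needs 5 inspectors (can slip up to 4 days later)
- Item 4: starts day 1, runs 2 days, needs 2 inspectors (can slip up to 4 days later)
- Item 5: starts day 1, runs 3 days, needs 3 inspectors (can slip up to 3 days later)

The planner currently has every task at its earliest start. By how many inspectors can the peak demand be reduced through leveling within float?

Early-start peak: d1:13  d2:10  d3:3  d4:0  d5:0  d6:0 ⇒ 13.
Leveled (Item 1@1, Item 2@1, Item 3@2, Item 4@4, Item 5@4): d1:3  d2:5  d3:5  d4:5  d5:5  d6:3 ⇒ 5.
Reduction 13 − 5 = 8.

8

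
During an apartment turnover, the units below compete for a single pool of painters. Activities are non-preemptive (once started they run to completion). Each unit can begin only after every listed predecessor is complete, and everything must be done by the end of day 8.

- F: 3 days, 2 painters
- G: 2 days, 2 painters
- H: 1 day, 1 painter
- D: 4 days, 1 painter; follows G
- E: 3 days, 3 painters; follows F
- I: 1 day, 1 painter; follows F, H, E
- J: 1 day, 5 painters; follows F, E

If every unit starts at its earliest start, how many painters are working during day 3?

3

At early start, day 3 has: F, D.
Demand: 2 + 1 = 3.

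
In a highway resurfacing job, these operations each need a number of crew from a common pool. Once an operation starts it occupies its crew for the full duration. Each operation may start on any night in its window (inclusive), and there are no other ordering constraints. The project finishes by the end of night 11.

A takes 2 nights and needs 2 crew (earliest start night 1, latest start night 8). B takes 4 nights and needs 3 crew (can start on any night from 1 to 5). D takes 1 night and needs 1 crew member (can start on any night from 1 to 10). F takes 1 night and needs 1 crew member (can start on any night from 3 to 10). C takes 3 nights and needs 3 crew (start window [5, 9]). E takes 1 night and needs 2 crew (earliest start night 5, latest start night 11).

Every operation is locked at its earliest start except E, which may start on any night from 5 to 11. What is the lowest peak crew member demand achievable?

E@5: n1:6  n2:5  n3:4  n4:3  n5:5  n6:3  n7:3  n8:0  n9:0  n10:0  n11:0 → peak 6
E@6: n1:6  n2:5  n3:4  n4:3  n5:3  n6:5  n7:3  n8:0  n9:0  n10:0  n11:0 → peak 6
E@7: n1:6  n2:5  n3:4  n4:3  n5:3  n6:3  n7:5  n8:0  n9:0  n10:0  n11:0 → peak 6
E@8: n1:6  n2:5  n3:4  n4:3  n5:3  n6:3  n7:3  n8:2  n9:0  n10:0  n11:0 → peak 6
E@9: n1:6  n2:5  n3:4  n4:3  n5:3  n6:3  n7:3  n8:0  n9:2  n10:0  n11:0 → peak 6
E@10: n1:6  n2:5  n3:4  n4:3  n5:3  n6:3  n7:3  n8:0  n9:0  n10:2  n11:0 → peak 6
E@11: n1:6  n2:5  n3:4  n4:3  n5:3  n6:3  n7:3  n8:0  n9:0  n10:0  n11:2 → peak 6
Best is E@5, peak 6.

6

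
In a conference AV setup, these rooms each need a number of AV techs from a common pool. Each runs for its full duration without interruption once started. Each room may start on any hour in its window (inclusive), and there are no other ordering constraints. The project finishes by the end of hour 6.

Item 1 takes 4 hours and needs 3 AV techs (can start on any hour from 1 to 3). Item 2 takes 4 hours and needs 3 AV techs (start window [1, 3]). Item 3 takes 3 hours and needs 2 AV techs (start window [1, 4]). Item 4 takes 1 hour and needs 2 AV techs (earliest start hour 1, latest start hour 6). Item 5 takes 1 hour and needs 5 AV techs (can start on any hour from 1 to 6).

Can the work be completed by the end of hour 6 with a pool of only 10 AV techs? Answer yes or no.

yes

Schedule Item 1@1, Item 2@1, Item 3@1, Item 4@4, Item 5@5: h1:8  h2:8  h3:8  h4:8  h5:5  h6:0 — peak 8 ≤ 10.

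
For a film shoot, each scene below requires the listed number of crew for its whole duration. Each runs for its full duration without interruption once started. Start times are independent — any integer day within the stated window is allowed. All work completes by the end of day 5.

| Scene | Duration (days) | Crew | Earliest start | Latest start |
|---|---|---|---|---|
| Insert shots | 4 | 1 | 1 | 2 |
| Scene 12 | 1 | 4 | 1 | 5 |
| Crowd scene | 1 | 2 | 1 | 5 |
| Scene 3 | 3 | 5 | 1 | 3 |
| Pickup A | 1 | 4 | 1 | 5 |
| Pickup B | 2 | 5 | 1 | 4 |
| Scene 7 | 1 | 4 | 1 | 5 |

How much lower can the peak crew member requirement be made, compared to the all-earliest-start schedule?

Early-start peak: d1:25  d2:11  d3:6  d4:1  d5:0 ⇒ 25.
Leveled (Insert shots@1, Scene 12@1, Crowd scene@2, Scene 3@1, Pickup A@3, Pickup B@4, Scene 7@4): d1:10  d2:8  d3:10  d4:10  d5:5 ⇒ 10.
Reduction 25 − 10 = 15.

15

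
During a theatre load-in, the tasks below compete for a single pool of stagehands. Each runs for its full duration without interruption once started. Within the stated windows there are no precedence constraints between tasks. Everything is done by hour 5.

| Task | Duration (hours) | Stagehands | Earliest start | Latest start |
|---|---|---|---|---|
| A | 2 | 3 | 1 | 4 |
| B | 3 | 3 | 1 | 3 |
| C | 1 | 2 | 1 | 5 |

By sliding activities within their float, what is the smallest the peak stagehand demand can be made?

Early-start (A@1, B@1, C@1) gives peak 8: h1:8  h2:6  h3:3  h4:0  h5:0.
Shift B→3.
Schedule A@1, B@3, C@1: h1:5  h2:3  h3:3  h4:3  h5:3 — peak 5.

5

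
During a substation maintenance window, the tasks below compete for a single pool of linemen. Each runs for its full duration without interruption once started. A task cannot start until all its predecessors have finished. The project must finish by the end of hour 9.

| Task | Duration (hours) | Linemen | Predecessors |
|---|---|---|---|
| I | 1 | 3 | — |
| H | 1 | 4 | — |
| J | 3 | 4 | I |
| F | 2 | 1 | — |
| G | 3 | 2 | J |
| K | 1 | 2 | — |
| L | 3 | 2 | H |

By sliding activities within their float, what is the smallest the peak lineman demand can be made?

4

Early-start (I@1, H@1, J@2, F@1, G@5, K@1, L@2) gives peak 10: h1:10  h2:7  h3:6  h4:6  h5:2  h6:2  h7:2  h8:0  h9:0.
Shift H→3, J→4, G→7, K→2, L→7.
Schedule I@1, H@3, J@4, F@1, G@7, K@2, L@7: h1:4  h2:3  h3:4  h4:4  h5:4  h6:4  h7:4  h8:4  h9:4 — peak 4.
Total lineman-hours = 35 over 9 hours ⇒ peak ≥ ⌈35/9⌉ = 4, so 4 is optimal.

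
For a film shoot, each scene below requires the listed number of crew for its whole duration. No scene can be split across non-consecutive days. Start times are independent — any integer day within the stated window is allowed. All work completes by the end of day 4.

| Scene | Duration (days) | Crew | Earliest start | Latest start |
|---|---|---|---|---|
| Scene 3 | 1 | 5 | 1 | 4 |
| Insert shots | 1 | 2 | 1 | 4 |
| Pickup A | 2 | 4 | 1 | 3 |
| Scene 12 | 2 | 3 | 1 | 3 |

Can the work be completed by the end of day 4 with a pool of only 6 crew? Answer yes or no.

no

The minimum achievable peak is 7; 6 < 7, so no feasible schedule stays within the cap.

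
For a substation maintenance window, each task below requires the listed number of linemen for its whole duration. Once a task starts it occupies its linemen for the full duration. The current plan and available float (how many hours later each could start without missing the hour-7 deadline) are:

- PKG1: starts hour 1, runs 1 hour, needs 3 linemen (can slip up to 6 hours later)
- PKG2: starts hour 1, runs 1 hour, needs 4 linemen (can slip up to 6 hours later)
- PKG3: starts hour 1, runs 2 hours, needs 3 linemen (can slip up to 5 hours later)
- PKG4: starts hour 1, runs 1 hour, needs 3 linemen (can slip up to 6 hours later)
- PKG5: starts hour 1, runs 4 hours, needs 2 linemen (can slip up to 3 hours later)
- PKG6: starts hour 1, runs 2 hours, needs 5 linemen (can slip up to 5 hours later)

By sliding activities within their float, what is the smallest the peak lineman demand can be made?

5

Early-start (PKG1@1, PKG2@1, PKG3@1, PKG4@1, PKG5@1, PKG6@1) gives peak 20: h1:20  h2:10  h3:2  h4:2  h5:0  h6:0  h7:0.
Shift PKG2→5, PKG3→2, PKG4→4, PKG6→6.
Schedule PKG1@1, PKG2@5, PKG3@2, PKG4@4, PKG5@1, PKG6@6: h1:5  h2:5  h3:5  h4:5  h5:4  h6:5  h7:5 — peak 5.
Total lineman-hours = 34 over 7 hours ⇒ peak ≥ ⌈34/7⌉ = 5, so 5 is optimal.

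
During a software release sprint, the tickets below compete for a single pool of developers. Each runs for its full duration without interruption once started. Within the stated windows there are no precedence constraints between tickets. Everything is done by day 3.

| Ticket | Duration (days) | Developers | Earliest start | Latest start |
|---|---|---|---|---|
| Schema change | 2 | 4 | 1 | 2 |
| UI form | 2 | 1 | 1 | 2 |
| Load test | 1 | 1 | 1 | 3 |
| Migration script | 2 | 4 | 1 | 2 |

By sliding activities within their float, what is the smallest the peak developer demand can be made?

9

Early-start (Schema change@1, UI form@1, Load test@1, Migration script@1) gives peak 10: d1:10  d2:9  d3:0.
Shift Migration script→2.
Schedule Schema change@1, UI form@1, Load test@1, Migration script@2: d1:6  d2:9  d3:4 — peak 9.
No arrangement of the 24 feasible schedules does better.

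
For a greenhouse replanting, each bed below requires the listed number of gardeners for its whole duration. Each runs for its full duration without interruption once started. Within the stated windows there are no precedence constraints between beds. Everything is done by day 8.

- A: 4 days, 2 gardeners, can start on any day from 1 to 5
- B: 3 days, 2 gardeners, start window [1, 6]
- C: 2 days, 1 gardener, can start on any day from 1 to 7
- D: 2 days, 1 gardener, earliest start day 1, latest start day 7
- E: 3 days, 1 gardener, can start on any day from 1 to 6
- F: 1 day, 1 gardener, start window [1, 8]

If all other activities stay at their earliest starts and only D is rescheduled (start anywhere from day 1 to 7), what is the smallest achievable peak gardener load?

7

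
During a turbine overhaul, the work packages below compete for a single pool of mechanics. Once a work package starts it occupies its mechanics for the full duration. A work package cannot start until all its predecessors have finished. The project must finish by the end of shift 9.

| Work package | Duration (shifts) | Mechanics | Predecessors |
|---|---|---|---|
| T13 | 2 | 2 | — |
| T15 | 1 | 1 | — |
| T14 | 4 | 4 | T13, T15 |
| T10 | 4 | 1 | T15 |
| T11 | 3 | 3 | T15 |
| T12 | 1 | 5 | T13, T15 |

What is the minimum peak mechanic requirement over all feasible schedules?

Early-start (T13@1, T15@1, T14@3, T10@2, T11@2, T12@3) gives peak 13: s1:3  s2:6  s3:13  s4:8  s5:5  s6:4  s7:0  s8:0  s9:0.
Shift T14→5, T10→3, T12→9.
Schedule T13@1, T15@1, T14@5, T10@3, T11@2, T12@9: s1:3  s2:5  s3:4  s4:4  s5:5  s6:5  s7:4  s8:4  s9:5 — peak 5.
Total mechanic-shifts = 39 over 9 shifts ⇒ peak ≥ ⌈39/9⌉ = 5, so 5 is optimal.

5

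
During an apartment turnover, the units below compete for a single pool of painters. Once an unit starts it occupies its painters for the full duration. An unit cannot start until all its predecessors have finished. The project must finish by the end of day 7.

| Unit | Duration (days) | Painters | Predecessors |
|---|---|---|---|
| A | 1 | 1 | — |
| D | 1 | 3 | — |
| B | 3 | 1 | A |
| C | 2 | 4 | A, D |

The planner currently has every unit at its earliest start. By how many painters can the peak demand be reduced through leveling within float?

Early-start peak: d1:4  d2:5  d3:5  d4:1  d5:0  d6:0  d7:0 ⇒ 5.
Leveled (A@1, D@1, B@2, C@5): d1:4  d2:1  d3:1  d4:1  d5:4  d6:4  d7:0 ⇒ 4.
Reduction 5 − 4 = 1.

1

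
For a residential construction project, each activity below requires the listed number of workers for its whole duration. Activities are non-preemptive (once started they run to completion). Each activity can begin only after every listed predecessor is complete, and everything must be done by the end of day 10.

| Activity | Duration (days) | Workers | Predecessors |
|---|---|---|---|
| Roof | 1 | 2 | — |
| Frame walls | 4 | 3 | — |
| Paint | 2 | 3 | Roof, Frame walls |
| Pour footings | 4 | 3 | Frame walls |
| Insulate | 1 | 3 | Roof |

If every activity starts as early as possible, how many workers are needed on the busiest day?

Early-start schedule: Roof@1, Frame walls@1, Paint@5, Pour footings@5, Insulate@2.
Load per day: day 1: 5, day 2: 6, day 3: 3, day 4: 3, day 5: 6, day 6: 6, day 7: 3, day 8: 3, day 9: 0, day 10: 0.
Peak is 6.

6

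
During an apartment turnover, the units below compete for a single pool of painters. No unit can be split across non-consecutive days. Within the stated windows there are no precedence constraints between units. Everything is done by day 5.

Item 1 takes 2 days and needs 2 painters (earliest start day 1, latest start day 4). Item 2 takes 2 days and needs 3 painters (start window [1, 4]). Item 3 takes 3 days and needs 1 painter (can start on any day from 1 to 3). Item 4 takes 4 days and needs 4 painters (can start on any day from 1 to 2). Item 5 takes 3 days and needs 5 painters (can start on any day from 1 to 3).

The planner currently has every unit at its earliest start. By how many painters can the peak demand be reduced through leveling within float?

5

Early-start peak: d1:15  d2:15  d3:10  d4:4  d5:0 ⇒ 15.
Leveled (Item 1@1, Item 2@1, Item 3@1, Item 4@1, Item 5@3): d1:10  d2:10  d3:10  d4:9  d5:5 ⇒ 10.
Reduction 15 − 10 = 5.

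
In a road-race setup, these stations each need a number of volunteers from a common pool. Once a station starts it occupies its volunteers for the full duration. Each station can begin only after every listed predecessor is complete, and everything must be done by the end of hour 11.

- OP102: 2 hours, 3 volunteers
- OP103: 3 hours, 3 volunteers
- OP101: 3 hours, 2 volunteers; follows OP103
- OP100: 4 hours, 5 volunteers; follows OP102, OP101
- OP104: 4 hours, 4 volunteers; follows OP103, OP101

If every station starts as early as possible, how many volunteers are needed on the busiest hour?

9

Early-start schedule: OP102@1, OP103@1, OP101@4, OP100@7, OP104@7.
Load per hour: hour 1: 6, hour 2: 6, hour 3: 3, hour 4: 2, hour 5: 2, hour 6: 2, hour 7: 9, hour 8: 9, hour 9: 9, hour 10: 9, hour 11: 0.
Peak is 9.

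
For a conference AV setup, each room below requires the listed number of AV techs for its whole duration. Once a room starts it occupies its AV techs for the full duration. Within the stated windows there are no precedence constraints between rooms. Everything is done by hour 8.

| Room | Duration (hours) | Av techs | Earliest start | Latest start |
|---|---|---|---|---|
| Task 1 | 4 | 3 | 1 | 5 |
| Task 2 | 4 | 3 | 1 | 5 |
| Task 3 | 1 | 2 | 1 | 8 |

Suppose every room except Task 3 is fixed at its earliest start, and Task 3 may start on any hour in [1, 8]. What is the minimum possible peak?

6

Task 3@1: h1:8  h2:6  h3:6  h4:6  h5:0  h6:0  h7:0  h8:0 → peak 8
Task 3@2: h1:6  h2:8  h3:6  h4:6  h5:0  h6:0  h7:0  h8:0 → peak 8
Task 3@3: h1:6  h2:6  h3:8  h4:6  h5:0  h6:0  h7:0  h8:0 → peak 8
Task 3@4: h1:6  h2:6  h3:6  h4:8  h5:0  h6:0  h7:0  h8:0 → peak 8
Task 3@5: h1:6  h2:6  h3:6  h4:6  h5:2  h6:0  h7:0  h8:0 → peak 6
Task 3@6: h1:6  h2:6  h3:6  h4:6  h5:0  h6:2  h7:0  h8:0 → peak 6
Task 3@7: h1:6  h2:6  h3:6  h4:6  h5:0  h6:0  h7:2  h8:0 → peak 6
Task 3@8: h1:6  h2:6  h3:6  h4:6  h5:0  h6:0  h7:0  h8:2 → peak 6
Best is Task 3@5, peak 6.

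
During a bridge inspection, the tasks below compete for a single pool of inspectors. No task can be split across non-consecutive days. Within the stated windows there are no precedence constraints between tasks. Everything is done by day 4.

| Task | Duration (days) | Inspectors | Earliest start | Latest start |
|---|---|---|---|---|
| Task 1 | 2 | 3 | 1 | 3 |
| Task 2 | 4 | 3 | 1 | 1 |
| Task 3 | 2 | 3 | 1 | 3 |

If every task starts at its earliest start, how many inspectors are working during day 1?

9

At early start, day 1 has: Task 1, Task 2, Task 3.
Demand: 3 + 3 + 3 = 9.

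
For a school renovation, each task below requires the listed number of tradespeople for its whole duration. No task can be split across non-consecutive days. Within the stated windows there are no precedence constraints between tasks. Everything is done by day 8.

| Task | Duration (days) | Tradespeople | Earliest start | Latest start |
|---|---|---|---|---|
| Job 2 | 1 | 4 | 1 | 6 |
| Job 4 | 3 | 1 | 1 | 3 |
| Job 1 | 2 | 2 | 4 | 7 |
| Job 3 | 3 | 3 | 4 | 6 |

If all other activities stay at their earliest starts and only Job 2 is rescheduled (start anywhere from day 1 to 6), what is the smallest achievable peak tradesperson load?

5

Job 2@1: d1:5  d2:1  d3:1  d4:5  d5:5  d6:3  d7:0  d8:0 → peak 5
Job 2@2: d1:1  d2:5  d3:1  d4:5  d5:5  d6:3  d7:0  d8:0 → peak 5
Job 2@3: d1:1  d2:1  d3:5  d4:5  d5:5  d6:3  d7:0  d8:0 → peak 5
Job 2@4: d1:1  d2:1  d3:1  d4:9  d5:5  d6:3  d7:0  d8:0 → peak 9
Job 2@5: d1:1  d2:1  d3:1  d4:5  d5:9  d6:3  d7:0  d8:0 → peak 9
Job 2@6: d1:1  d2:1  d3:1  d4:5  d5:5  d6:7  d7:0  d8:0 → peak 7
Best is Job 2@1, peak 5.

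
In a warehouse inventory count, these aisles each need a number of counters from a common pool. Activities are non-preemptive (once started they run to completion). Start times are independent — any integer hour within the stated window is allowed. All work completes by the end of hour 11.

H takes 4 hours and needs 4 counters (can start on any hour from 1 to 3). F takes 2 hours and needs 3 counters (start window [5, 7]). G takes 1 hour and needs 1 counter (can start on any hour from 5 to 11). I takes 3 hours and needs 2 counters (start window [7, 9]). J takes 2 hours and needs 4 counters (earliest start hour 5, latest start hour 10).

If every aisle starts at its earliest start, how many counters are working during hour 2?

At early start, hour 2 has: H.
Demand: 4 = 4.

4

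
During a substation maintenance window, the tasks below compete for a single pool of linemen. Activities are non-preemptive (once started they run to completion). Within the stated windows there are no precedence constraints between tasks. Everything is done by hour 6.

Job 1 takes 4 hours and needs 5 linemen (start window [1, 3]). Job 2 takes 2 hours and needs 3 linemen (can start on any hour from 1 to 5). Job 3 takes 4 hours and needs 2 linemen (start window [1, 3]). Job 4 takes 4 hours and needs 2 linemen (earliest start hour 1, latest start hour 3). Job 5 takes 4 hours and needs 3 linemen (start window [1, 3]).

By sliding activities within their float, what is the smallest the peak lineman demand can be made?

Early-start (Job 1@1, Job 2@1, Job 3@1, Job 4@1, Job 5@1) gives peak 15: h1:15  h2:15  h3:12  h4:12  h5:0  h6:0.
Shift Job 5→3.
Schedule Job 1@1, Job 2@1, Job 3@1, Job 4@1, Job 5@3: h1:12  h2:12  h3:12  h4:12  h5:3  h6:3 — peak 12.

12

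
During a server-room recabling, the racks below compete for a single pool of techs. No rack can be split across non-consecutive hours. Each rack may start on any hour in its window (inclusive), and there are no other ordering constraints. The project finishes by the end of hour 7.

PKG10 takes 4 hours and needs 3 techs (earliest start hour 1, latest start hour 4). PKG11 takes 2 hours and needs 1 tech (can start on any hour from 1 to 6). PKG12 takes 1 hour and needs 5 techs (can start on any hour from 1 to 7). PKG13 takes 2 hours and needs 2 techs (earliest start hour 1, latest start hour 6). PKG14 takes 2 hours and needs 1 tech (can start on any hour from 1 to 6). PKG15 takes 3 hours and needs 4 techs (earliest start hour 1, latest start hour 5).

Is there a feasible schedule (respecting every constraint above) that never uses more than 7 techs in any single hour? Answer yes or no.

yes

Schedule PKG10@1, PKG11@1, PKG12@6, PKG13@1, PKG14@1, PKG15@3: h1:7  h2:7  h3:7  h4:7  h5:4  h6:5  h7:0 — peak 7 ≤ 7.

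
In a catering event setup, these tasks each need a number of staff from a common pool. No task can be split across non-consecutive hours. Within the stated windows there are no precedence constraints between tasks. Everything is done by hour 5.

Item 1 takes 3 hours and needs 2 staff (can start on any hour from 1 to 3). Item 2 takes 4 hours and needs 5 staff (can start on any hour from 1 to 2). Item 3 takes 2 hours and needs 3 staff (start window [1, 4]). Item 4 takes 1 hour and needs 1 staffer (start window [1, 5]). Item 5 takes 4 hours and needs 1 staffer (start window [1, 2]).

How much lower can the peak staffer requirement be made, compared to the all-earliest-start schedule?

3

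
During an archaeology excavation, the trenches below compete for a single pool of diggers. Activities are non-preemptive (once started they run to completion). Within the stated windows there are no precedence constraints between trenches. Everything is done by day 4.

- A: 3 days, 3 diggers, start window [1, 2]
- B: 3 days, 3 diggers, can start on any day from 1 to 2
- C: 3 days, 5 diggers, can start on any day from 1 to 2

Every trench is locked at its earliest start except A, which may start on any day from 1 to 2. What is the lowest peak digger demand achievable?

11

A@1: d1:11  d2:11  d3:11  d4:0 → peak 11
A@2: d1:8  d2:11  d3:11  d4:3 → peak 11
Best is A@1, peak 11.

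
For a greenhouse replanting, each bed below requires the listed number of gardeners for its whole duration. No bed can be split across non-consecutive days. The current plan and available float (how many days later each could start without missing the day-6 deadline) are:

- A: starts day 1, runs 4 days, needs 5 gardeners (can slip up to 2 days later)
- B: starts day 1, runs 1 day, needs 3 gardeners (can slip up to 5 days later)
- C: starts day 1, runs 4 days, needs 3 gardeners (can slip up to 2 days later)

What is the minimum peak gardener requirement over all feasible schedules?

Early-start (A@1, B@1, C@1) gives peak 11: d1:11  d2:8  d3:8  d4:8  d5:0  d6:0.
Shift C→2.
Schedule A@1, B@1, C@2: d1:8  d2:8  d3:8  d4:8  d5:3  d6:0 — peak 8.

8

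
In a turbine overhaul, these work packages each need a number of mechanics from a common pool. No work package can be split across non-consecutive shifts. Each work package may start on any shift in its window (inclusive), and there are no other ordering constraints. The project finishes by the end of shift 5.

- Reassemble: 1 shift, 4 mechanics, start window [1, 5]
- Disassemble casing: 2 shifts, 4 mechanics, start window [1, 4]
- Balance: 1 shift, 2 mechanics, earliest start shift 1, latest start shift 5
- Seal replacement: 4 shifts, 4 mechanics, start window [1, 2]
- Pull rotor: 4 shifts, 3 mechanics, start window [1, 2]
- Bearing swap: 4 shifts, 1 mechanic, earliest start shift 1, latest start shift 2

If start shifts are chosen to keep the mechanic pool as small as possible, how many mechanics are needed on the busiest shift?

12

Early-start (Reassemble@1, Disassemble casing@1, Balance@1, Seal replacement@1, Pull rotor@1, Bearing swap@1) gives peak 18: s1:18  s2:12  s3:8  s4:8  s5:0.
Shift Seal replacement→2, Pull rotor→2.
Schedule Reassemble@1, Disassemble casing@1, Balance@1, Seal replacement@2, Pull rotor@2, Bearing swap@1: s1:11  s2:12  s3:8  s4:8  s5:7 — peak 12.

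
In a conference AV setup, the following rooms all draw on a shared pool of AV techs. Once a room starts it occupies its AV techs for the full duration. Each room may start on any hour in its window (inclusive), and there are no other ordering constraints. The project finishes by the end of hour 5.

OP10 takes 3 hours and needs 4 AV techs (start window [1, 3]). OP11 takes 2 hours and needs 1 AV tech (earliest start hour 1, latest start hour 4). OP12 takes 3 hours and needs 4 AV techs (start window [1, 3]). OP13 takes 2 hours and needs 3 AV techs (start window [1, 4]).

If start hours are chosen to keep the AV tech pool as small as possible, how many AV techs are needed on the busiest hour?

Early-start (OP10@1, OP11@1, OP12@1, OP13@1) gives peak 12: h1:12  h2:12  h3:8  h4:0  h5:0.
Shift OP12→3.
Schedule OP10@1, OP11@1, OP12@3, OP13@1: h1:8  h2:8  h3:8  h4:4  h5:4 — peak 8.

8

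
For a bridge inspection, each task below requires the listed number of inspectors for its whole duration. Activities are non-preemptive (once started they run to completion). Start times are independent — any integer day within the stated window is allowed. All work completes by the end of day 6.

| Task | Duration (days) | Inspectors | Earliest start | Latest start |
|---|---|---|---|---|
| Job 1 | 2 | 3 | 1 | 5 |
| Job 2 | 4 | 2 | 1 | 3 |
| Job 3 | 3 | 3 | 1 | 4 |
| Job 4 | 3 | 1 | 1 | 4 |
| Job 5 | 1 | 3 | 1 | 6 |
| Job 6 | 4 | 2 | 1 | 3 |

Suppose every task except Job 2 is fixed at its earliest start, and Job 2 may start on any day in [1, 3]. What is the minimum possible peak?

12

Job 2@1: d1:14  d2:11  d3:8  d4:4  d5:0  d6:0 → peak 14
Job 2@2: d1:12  d2:11  d3:8  d4:4  d5:2  d6:0 → peak 12
Job 2@3: d1:12  d2:9  d3:8  d4:4  d5:2  d6:2 → peak 12
Best is Job 2@2, peak 12.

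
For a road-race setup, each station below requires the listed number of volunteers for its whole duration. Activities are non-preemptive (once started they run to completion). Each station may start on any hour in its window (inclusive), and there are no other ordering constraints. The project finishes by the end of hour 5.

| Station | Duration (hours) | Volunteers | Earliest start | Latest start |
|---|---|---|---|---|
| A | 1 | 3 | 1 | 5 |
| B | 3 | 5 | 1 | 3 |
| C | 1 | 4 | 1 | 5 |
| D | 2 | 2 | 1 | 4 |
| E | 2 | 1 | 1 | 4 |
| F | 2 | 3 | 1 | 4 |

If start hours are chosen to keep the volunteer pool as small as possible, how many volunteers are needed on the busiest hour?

7

Early-start (A@1, B@1, C@1, D@1, E@1, F@1) gives peak 18: h1:18  h2:11  h3:5  h4:0  h5:0.
Shift A→2, B→3, D→4, E→2.
Schedule A@2, B@3, C@1, D@4, E@2, F@1: h1:7  h2:7  h3:6  h4:7  h5:7 — peak 7.
Total volunteer-hours = 34 over 5 hours ⇒ peak ≥ ⌈34/5⌉ = 7, so 7 is optimal.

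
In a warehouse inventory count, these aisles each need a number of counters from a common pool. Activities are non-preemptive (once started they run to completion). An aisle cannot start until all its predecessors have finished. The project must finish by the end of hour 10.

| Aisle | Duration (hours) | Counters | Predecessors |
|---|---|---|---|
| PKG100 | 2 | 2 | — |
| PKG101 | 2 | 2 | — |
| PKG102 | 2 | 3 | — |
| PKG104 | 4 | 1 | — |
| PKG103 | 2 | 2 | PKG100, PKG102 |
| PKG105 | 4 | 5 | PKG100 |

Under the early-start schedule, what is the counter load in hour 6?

At early start, hour 6 has: PKG105.
Demand: 5 = 5.

5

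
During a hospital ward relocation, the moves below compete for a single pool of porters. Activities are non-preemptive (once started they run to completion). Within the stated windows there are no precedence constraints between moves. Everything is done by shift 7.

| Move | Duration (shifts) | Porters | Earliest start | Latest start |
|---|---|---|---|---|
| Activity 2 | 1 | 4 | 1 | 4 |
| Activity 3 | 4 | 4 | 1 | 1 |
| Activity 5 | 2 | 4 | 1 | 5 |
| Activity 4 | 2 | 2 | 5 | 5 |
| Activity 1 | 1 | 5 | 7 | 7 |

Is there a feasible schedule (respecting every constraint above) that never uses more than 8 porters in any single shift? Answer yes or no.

yes

Schedule Activity 2@1, Activity 3@1, Activity 5@2, Activity 4@5, Activity 1@7: s1:8  s2:8  s3:8  s4:4  s5:2  s6:2  s7:5 — peak 8 ≤ 8.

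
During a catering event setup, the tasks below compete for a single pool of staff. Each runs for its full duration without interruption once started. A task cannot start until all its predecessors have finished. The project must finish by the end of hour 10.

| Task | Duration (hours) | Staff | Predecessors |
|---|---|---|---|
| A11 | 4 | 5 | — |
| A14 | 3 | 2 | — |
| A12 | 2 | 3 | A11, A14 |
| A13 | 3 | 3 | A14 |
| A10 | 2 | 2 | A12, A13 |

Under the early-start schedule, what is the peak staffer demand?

8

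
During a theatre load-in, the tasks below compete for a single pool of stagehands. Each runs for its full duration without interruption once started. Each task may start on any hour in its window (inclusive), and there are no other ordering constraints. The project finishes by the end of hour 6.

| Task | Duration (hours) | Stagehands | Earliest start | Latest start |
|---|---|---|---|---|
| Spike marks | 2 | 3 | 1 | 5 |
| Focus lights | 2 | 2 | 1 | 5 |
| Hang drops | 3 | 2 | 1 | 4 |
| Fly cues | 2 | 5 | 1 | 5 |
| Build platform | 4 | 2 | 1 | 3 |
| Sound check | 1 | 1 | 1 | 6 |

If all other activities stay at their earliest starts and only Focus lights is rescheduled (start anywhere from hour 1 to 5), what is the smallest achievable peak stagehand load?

13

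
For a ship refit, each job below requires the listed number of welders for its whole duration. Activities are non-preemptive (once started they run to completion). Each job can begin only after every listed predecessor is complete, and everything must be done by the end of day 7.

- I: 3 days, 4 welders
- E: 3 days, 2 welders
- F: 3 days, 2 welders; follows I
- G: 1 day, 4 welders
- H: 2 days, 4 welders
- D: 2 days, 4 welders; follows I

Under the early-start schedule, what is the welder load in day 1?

At early start, day 1 has: I, E, G, H.
Demand: 4 + 2 + 4 + 4 = 14.

14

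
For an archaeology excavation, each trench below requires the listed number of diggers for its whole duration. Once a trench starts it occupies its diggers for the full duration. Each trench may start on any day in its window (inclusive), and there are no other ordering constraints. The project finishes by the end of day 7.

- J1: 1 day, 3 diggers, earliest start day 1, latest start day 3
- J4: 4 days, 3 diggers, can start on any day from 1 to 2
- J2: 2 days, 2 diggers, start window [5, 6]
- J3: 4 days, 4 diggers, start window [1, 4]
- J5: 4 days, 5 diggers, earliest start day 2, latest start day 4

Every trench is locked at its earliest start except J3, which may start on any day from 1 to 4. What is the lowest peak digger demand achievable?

J3@1: d1:10  d2:12  d3:12  d4:12  d5:7  d6:2  d7:0 → peak 12
J3@2: d1:6  d2:12  d3:12  d4:12  d5:11  d6:2  d7:0 → peak 12
J3@3: d1:6  d2:8  d3:12  d4:12  d5:11  d6:6  d7:0 → peak 12
J3@4: d1:6  d2:8  d3:8  d4:12  d5:11  d6:6  d7:4 → peak 12
Best is J3@1, peak 12.

12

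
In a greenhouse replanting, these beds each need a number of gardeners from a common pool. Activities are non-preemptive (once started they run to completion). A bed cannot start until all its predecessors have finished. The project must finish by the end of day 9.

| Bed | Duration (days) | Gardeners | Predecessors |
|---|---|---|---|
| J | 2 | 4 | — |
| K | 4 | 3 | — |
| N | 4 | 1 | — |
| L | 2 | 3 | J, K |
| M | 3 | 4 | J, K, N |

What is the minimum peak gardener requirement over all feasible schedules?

7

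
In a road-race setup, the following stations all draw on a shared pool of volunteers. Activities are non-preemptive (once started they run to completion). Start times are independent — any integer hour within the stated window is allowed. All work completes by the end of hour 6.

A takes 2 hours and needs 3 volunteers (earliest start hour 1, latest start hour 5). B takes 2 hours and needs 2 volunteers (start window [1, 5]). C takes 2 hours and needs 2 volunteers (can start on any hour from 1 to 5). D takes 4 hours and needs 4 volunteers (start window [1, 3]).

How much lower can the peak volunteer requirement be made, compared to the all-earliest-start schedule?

Early-start peak: h1:11  h2:11  h3:4  h4:4  h5:0  h6:0 ⇒ 11.
Leveled (A@1, B@1, C@3, D@3): h1:5  h2:5  h3:6  h4:6  h5:4  h6:4 ⇒ 6.
Reduction 11 − 6 = 5.

5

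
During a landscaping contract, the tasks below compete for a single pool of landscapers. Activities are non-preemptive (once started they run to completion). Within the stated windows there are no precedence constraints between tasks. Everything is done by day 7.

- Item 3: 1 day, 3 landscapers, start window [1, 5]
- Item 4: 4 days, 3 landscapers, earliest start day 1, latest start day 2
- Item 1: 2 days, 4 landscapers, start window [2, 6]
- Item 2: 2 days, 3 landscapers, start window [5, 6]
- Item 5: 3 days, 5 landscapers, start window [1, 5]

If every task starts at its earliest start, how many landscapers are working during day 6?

At early start, day 6 has: Item 2.
Demand: 3 = 3.

3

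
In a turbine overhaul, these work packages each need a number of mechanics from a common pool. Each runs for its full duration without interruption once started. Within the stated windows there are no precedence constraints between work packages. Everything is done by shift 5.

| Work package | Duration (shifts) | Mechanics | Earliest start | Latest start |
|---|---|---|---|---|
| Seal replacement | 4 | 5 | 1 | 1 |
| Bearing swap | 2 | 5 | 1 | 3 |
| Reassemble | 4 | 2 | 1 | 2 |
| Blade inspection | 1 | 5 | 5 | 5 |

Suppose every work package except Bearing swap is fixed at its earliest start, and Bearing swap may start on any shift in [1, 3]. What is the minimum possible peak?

12

Bearing swap@1: s1:12  s2:12  s3:7  s4:7  s5:5 → peak 12
Bearing swap@2: s1:7  s2:12  s3:12  s4:7  s5:5 → peak 12
Bearing swap@3: s1:7  s2:7  s3:12  s4:12  s5:5 → peak 12
Best is Bearing swap@1, peak 12.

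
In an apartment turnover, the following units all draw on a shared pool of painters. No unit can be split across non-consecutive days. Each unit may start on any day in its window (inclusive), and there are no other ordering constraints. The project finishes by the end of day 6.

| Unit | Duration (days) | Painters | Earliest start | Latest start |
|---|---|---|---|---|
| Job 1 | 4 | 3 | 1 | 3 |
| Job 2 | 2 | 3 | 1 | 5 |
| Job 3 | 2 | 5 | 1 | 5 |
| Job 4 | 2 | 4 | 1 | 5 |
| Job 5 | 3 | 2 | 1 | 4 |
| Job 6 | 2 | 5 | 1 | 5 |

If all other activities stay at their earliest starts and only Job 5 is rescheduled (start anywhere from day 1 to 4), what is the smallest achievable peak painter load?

Job 5@1: d1:22  d2:22  d3:5  d4:3  d5:0  d6:0 → peak 22
Job 5@2: d1:20  d2:22  d3:5  d4:5  d5:0  d6:0 → peak 22
Job 5@3: d1:20  d2:20  d3:5  d4:5  d5:2  d6:0 → peak 20
Job 5@4: d1:20  d2:20  d3:3  d4:5  d5:2  d6:2 → peak 20
Best is Job 5@3, peak 20.

20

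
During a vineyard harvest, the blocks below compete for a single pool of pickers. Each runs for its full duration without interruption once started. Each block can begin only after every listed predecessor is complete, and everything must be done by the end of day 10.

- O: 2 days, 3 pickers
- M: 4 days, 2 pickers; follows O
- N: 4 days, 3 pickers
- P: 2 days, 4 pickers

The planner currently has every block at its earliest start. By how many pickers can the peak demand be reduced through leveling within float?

5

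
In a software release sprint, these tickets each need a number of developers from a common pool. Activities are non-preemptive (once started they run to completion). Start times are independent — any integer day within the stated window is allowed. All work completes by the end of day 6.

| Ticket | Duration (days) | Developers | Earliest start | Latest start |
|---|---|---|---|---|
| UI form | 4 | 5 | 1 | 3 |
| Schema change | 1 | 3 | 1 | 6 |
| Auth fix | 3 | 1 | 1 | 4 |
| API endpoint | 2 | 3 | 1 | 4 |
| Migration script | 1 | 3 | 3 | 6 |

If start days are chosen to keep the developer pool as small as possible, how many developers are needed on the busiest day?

8

Early-start (UI form@1, Schema change@1, Auth fix@1, API endpoint@1, Migration script@3) gives peak 12: d1:12  d2:9  d3:9  d4:5  d5:0  d6:0.
Shift Auth fix→4, API endpoint→2, Migration script→5.
Schedule UI form@1, Schema change@1, Auth fix@4, API endpoint@2, Migration script@5: d1:8  d2:8  d3:8  d4:6  d5:4  d6:1 — peak 8.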